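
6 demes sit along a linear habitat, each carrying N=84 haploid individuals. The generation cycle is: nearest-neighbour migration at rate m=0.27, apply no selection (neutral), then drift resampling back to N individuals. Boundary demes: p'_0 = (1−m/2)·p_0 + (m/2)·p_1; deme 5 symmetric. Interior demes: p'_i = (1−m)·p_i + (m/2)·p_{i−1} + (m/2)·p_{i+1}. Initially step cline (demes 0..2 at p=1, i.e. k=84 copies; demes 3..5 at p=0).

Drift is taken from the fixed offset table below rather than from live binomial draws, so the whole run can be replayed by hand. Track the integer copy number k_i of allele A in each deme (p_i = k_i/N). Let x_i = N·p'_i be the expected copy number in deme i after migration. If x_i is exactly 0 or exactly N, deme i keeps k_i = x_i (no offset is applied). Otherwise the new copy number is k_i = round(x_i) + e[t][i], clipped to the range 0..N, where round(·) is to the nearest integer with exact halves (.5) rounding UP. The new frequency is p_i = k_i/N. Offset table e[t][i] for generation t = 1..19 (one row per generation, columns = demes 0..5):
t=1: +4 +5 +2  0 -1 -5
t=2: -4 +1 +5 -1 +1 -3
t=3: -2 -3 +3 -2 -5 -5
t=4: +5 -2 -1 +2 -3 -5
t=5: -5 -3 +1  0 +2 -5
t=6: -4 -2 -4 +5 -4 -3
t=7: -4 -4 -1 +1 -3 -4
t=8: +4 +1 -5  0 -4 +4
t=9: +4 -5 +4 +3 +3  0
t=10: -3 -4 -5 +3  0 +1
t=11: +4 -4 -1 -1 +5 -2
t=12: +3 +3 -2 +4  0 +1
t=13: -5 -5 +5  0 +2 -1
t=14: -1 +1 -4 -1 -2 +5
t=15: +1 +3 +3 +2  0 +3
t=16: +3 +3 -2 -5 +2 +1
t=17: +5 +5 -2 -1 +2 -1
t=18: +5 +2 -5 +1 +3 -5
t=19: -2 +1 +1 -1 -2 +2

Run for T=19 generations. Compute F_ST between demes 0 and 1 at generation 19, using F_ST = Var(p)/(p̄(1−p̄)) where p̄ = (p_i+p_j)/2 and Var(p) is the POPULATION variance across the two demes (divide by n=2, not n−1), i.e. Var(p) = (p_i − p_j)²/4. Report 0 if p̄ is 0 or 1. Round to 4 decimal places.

0.0101

t=0: k=[84 84 84 0 0 0]
t=1: x=[84.0000 84.0000 72.6600 11.3400 0.0000 0.0000] k=[84 84 75 11 0 0]
t=2: x=[84.0000 82.7850 67.5750 18.1550 1.4850 0.0000] k=[84 84 73 17 2 0]
t=3: x=[84.0000 82.5150 66.9250 22.5350 3.7550 0.2700] k=[84 80 70 21 0 0]
t=4: x=[83.4600 79.1900 64.7350 24.7800 2.8350 0.0000] k=[84 77 64 27 0 0]
t=5: x=[83.0550 76.1900 60.7600 28.3500 3.6450 0.0000] k=[78 73 62 28 6 0]
t=6: x=[77.3250 72.1900 58.8950 29.6200 8.1600 0.8100] k=[73 70 55 35 4 0]
t=7: x=[72.5950 68.3800 54.3250 33.5150 7.6450 0.5400] k=[69 64 53 35 5 0]
t=8: x=[68.3250 63.1900 52.0550 33.3800 8.3750 0.6750] k=[72 64 47 33 4 5]
t=9: x=[70.9200 62.7850 47.4050 30.9750 8.0500 4.8650] k=[75 58 51 34 11 5]
t=10: x=[72.7050 59.3500 49.6500 33.1900 13.2950 5.8100] k=[70 55 45 36 13 7]
t=11: x=[67.9750 55.6750 45.1350 34.1100 15.2950 7.8100] k=[72 52 44 33 20 6]
t=12: x=[69.3000 53.6200 43.5950 32.7300 19.8650 7.8900] k=[72 57 42 37 20 9]
t=13: x=[69.9750 57.0000 43.3500 35.3800 20.8100 10.4850] k=[65 52 48 35 23 9]
t=14: x=[63.2450 53.2150 46.7850 35.1350 22.7300 10.8900] k=[62 54 43 34 21 16]
t=15: x=[60.9200 53.5950 43.2700 33.4600 22.0800 16.6750] k=[62 57 46 35 22 20]
t=16: x=[61.3250 56.1900 46.0000 34.7300 23.4850 20.2700] k=[64 59 44 30 25 21]
t=17: x=[63.3250 57.6500 44.1350 31.2150 25.1350 21.5400] k=[68 63 42 30 27 21]
t=18: x=[67.3250 60.8400 43.2150 31.2150 26.5950 21.8100] k=[72 63 38 32 30 17]
t=19: x=[70.7850 60.8400 40.5650 32.5400 28.5150 18.7550] k=[69 62 42 32 27 21]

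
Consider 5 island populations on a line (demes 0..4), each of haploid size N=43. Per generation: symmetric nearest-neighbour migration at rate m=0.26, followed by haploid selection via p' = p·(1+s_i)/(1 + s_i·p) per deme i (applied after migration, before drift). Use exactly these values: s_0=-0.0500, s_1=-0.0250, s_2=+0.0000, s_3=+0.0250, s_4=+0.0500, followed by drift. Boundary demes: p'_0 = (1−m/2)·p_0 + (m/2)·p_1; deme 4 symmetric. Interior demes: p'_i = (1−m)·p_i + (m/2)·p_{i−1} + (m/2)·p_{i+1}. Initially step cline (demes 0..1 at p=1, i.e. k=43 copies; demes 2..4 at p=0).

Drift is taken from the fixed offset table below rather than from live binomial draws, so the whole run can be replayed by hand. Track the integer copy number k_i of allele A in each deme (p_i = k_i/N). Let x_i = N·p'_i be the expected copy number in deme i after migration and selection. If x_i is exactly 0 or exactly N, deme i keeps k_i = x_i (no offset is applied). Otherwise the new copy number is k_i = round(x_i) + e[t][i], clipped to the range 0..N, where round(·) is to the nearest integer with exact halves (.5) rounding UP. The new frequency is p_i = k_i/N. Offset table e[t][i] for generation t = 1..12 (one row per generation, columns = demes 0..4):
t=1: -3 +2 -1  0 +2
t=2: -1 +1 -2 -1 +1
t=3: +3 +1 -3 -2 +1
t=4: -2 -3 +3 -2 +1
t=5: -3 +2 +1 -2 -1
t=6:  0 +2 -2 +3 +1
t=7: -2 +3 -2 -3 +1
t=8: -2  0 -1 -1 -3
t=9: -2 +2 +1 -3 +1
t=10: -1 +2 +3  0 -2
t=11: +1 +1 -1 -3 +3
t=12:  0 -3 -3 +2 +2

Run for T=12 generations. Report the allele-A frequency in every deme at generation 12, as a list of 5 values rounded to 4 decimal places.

[0.6047, 0.5116, 0.2791, 0.1163, 0.1163]

t=0: k=[43 43 0 0 0]
t=1: x=[43.0000 37.2857 5.5900 0.0000 0.0000] k=[43 39 5 0 0]
t=2: x=[42.4530 34.9354 8.7700 0.6660 0.0000] k=[41 36 7 0 0]
t=3: x=[40.2195 32.6828 9.8600 0.9323 0.0000] k=[43 34 7 0 0]
t=4: x=[41.7702 31.4474 9.6000 0.9323 0.0000] k=[40 28 13 0 0]
t=5: x=[38.2266 27.3589 13.2600 1.7305 0.0000] k=[35 29 14 0 0]
t=6: x=[33.8562 27.5805 14.1300 1.8635 0.0000] k=[34 30 12 5 0]
t=7: x=[33.0944 27.9331 13.4300 5.3751 0.6820] k=[31 31 11 2 2]
t=8: x=[30.5513 28.1549 12.4300 3.2433 2.0951] k=[29 28 11 2 0]
t=9: x=[28.3792 25.6587 12.0400 2.9777 0.2729] k=[26 28 13 0 1]
t=10: x=[25.7327 25.5280 13.2600 1.8635 0.9126] k=[25 28 16 2 0]
t=11: x=[24.8543 25.7893 15.7400 3.6415 0.2729] k=[26 27 15 1 3]
t=12: x=[25.6014 25.0458 14.7400 3.1514 2.8679] k=[26 22 12 5 5]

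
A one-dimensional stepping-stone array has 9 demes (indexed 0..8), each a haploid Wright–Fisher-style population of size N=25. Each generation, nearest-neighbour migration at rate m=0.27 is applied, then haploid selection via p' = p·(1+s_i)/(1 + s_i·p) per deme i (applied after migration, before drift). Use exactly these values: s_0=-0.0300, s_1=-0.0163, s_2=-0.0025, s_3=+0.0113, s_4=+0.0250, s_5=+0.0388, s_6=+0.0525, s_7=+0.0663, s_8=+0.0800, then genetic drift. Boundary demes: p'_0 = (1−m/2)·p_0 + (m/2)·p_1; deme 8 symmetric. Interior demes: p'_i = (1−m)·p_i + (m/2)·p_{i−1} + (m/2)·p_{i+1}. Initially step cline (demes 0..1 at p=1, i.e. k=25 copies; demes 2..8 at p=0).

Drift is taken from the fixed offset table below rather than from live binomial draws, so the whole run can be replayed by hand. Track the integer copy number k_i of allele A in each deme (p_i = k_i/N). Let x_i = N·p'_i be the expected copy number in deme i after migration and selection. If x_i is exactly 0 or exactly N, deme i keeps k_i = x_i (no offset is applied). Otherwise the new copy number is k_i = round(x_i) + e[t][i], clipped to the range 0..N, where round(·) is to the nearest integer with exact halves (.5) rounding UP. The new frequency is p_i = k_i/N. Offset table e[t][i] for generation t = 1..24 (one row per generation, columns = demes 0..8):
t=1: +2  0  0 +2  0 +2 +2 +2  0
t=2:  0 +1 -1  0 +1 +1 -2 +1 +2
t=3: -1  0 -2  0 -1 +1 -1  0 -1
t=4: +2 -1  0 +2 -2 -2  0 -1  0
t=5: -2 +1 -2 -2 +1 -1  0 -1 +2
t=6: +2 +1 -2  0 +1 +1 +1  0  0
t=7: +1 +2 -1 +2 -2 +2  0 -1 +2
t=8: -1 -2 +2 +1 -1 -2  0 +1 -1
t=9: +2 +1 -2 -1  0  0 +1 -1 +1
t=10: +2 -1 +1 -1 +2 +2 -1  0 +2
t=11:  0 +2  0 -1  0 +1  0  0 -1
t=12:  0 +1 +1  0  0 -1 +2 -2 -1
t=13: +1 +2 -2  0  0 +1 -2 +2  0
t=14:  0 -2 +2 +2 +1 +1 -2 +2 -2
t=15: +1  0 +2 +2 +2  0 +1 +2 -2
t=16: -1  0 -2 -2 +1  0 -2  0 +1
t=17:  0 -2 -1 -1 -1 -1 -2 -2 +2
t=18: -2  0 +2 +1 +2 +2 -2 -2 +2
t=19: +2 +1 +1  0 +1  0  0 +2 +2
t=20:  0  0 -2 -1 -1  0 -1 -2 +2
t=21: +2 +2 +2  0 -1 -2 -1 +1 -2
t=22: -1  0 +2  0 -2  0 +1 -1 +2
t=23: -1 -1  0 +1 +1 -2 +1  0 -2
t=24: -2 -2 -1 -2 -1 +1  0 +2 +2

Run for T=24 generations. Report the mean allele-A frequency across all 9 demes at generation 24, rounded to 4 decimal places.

0.3156

t=0: k=[25 25 0 0 0 0 0 0 0]
t=1: x=[25.0000 21.5767 3.3677 0.0000 0.0000 0.0000 0.0000 0.0000 0.0000] k=[25 22 3 0 0 0 0 0 0]
t=2: x=[24.5827 19.7724 5.1498 0.4095 0.0000 0.0000 0.0000 0.0000 0.0000] k=[25 21 4 0 0 0 0 0 0]
t=3: x=[24.4437 19.1719 5.7439 0.5460 0.0000 0.0000 0.0000 0.0000 0.0000] k=[23 19 4 1 0 0 0 0 0]
t=4: x=[22.3896 17.4285 5.6091 1.2836 0.1384 0.0000 0.0000 0.0000 0.0000] k=[24 16 6 3 0 0 0 0 0]
t=5: x=[22.8612 15.6339 6.9325 3.0298 0.4150 0.0000 0.0000 0.0000 0.0000] k=[21 17 5 1 1 0 0 0 0]
t=6: x=[20.3457 15.8248 6.0685 1.5563 0.8859 0.1402 0.0000 0.0000 0.0000] k=[22 17 4 2 2 1 0 0 0]
t=7: x=[21.2285 15.8248 5.4743 2.2933 1.9081 1.0372 0.1420 0.0000 0.0000] k=[22 18 4 4 0 3 0 0 0]
t=8: x=[21.3664 16.5584 5.8787 3.4936 0.9677 2.2673 0.4259 0.0000 0.0000] k=[20 15 8 4 0 0 0 0 0]
t=9: x=[19.1903 14.6304 8.3910 4.0379 0.5532 0.0000 0.0000 0.0000 0.0000] k=[21 16 6 3 1 0 0 0 0]
t=10: x=[20.2081 15.2274 6.9325 3.1659 1.1621 0.1402 0.0000 0.0000 0.0000] k=[22 14 8 2 3 2 0 0 0]
t=11: x=[20.8149 14.1692 7.9864 2.9743 2.7906 1.9318 0.2840 0.0000 0.0000] k=[21 16 8 2 3 3 0 0 0]
t=12: x=[20.2081 15.4984 8.2562 2.9743 2.9282 2.6849 0.4259 0.0000 0.0000] k=[20 16 9 3 3 2 2 0 0]
t=13: x=[19.3275 15.4984 9.1205 3.8464 2.9282 2.2105 1.8142 0.2877 0.0000] k=[20 17 7 4 3 3 0 2 0]
t=14: x=[19.4648 15.9604 7.9314 4.3099 3.2033 2.6849 0.7094 1.5508 0.2913] k=[19 14 10 6 4 4 0 4 0]
t=15: x=[18.1749 14.0339 9.9850 6.3229 4.3581 3.5751 1.1341 3.0897 0.5822] k=[19 14 12 8 6 4 2 5 0]
t=16: x=[18.1749 14.3045 11.7144 8.3323 6.1133 4.1296 2.7997 4.1369 0.7274] k=[17 14 10 6 7 4 1 4 2]
t=17: x=[16.4242 13.7634 9.9850 6.7301 6.5790 4.1296 1.8978 3.5145 2.4339] k=[16 12 9 6 6 3 0 2 4]
t=18: x=[15.2797 12.0324 8.9856 6.4587 5.7030 3.1020 0.7094 2.1213 3.9809] k=[13 12 11 7 8 5 0 0 6]
t=19: x=[12.6747 11.8975 10.5797 7.7349 7.5899 4.8777 0.7094 0.8619 5.5136] k=[15 13 12 8 9 5 1 3 8]
t=20: x=[14.5452 13.0325 11.5794 8.7388 8.4627 5.1540 1.8978 3.5983 7.7298] k=[15 13 10 8 7 5 1 2 10]
t=21: x=[14.5452 12.7624 10.1199 8.1968 6.9886 4.8777 1.7568 3.1159 9.3662] k=[17 15 12 8 6 3 1 4 7]
t=22: x=[16.5606 14.7658 11.8494 8.3323 5.9766 3.2409 1.7568 4.2204 6.9754] k=[16 15 14 8 4 3 3 3 9]
t=23: x=[15.6877 14.9012 13.3094 8.3323 4.4953 3.2409 3.1377 4.0220 8.6193] k=[15 14 13 9 5 1 4 4 7]
t=24: x=[14.6809 13.8987 12.5794 9.0648 5.0995 2.0144 3.7554 4.6428 6.9754] k=[13 12 12 7 4 3 4 7 9]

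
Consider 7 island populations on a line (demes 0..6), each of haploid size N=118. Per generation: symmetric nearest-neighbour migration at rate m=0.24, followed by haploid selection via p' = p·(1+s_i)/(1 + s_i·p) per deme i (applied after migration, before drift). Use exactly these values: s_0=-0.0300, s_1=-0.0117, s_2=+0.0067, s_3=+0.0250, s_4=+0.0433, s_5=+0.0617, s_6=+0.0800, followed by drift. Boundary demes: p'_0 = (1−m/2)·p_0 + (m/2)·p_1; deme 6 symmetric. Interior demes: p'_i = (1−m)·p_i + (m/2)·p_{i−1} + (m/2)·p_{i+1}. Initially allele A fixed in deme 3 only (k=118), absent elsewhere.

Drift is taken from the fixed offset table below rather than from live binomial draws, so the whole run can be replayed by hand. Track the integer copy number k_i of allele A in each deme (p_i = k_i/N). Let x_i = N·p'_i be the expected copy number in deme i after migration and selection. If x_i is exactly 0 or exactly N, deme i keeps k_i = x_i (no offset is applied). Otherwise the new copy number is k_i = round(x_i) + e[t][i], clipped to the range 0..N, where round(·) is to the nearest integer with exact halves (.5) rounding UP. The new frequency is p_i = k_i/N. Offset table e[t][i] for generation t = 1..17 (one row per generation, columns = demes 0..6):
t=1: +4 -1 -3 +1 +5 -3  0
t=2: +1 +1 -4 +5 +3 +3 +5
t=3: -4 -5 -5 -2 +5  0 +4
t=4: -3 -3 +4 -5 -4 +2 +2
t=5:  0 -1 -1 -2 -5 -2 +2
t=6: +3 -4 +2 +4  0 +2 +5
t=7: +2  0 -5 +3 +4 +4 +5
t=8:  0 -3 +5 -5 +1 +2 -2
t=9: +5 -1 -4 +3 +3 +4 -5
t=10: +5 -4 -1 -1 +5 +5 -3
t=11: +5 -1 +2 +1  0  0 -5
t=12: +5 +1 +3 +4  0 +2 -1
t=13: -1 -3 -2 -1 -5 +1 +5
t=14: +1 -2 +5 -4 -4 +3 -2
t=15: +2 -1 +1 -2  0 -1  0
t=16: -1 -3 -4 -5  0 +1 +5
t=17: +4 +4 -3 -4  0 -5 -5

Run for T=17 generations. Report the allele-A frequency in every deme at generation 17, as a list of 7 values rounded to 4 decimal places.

[0.1610, 0.1441, 0.1610, 0.2203, 0.3475, 0.3559, 0.3559]

t=0: k=[0 0 0 118 0 0 0]
t=1: x=[0.0000 0.0000 14.2434 90.2080 14.6968 0.0000 0.0000] k=[0 0 11 91 20 0 0]
t=2: x=[0.0000 1.3047 19.3880 73.5661 26.9923 2.5449 0.0000] k=[0 2 15 79 30 6 0]
t=3: x=[0.2328 3.2822 21.2360 66.1587 34.0170 8.6267 0.7772] k=[0 0 16 64 39 9 5]
t=4: x=[0.0000 1.8979 19.9505 55.9660 39.5060 12.7868 5.8965] k=[0 0 24 51 36 15 8]
t=5: x=[0.0000 2.8471 24.4893 46.6547 36.3372 17.5560 9.4903] k=[0 2 23 45 31 16 11]
t=6: x=[0.2328 4.2317 23.2444 41.3407 31.8561 18.0985 12.4302] k=[3 0 25 45 32 20 17]
t=7: x=[2.5625 3.3218 24.5295 41.7034 33.1204 22.1366 18.5307] k=[5 3 20 45 37 26 24]
t=8: x=[4.6228 5.2210 21.0754 41.7034 37.7194 28.3494 25.7559] k=[5 2 26 37 39 30 24]
t=9: x=[4.5061 5.1814 24.5697 36.5399 38.7754 31.7295 26.2575] k=[10 4 21 40 42 36 21]
t=10: x=[9.0229 6.6854 21.3566 38.5986 42.1818 36.4098 24.2492] k=[14 3 20 38 47 41 21]
t=11: x=[12.3394 6.2896 20.2317 37.5493 46.3878 40.9050 24.8773] k=[17 5 22 39 46 41 20]
t=12: x=[15.1531 8.3878 22.1198 38.4372 45.7415 40.6604 23.9558] k=[20 9 25 42 46 43 23]
t=13: x=[18.2061 12.1115 25.2523 41.0989 46.3474 42.5754 26.9676] k=[17 9 23 40 41 44 32]
t=14: x=[15.6225 11.5171 23.4854 38.7196 42.3843 43.8365 35.3146] k=[17 10 28 35 38 47 33]
t=15: x=[15.7399 12.8645 26.8181 35.1261 39.8307 45.9077 36.5940] k=[18 12 28 33 40 45 37]
t=16: x=[16.8356 14.4897 26.8181 33.8327 40.8851 45.0959 39.9682] k=[16 11 23 29 41 46 45]
t=17: x=[14.9967 12.9041 22.4009 30.2724 41.2904 46.9619 47.2832] k=[19 17 19 26 41 42 42]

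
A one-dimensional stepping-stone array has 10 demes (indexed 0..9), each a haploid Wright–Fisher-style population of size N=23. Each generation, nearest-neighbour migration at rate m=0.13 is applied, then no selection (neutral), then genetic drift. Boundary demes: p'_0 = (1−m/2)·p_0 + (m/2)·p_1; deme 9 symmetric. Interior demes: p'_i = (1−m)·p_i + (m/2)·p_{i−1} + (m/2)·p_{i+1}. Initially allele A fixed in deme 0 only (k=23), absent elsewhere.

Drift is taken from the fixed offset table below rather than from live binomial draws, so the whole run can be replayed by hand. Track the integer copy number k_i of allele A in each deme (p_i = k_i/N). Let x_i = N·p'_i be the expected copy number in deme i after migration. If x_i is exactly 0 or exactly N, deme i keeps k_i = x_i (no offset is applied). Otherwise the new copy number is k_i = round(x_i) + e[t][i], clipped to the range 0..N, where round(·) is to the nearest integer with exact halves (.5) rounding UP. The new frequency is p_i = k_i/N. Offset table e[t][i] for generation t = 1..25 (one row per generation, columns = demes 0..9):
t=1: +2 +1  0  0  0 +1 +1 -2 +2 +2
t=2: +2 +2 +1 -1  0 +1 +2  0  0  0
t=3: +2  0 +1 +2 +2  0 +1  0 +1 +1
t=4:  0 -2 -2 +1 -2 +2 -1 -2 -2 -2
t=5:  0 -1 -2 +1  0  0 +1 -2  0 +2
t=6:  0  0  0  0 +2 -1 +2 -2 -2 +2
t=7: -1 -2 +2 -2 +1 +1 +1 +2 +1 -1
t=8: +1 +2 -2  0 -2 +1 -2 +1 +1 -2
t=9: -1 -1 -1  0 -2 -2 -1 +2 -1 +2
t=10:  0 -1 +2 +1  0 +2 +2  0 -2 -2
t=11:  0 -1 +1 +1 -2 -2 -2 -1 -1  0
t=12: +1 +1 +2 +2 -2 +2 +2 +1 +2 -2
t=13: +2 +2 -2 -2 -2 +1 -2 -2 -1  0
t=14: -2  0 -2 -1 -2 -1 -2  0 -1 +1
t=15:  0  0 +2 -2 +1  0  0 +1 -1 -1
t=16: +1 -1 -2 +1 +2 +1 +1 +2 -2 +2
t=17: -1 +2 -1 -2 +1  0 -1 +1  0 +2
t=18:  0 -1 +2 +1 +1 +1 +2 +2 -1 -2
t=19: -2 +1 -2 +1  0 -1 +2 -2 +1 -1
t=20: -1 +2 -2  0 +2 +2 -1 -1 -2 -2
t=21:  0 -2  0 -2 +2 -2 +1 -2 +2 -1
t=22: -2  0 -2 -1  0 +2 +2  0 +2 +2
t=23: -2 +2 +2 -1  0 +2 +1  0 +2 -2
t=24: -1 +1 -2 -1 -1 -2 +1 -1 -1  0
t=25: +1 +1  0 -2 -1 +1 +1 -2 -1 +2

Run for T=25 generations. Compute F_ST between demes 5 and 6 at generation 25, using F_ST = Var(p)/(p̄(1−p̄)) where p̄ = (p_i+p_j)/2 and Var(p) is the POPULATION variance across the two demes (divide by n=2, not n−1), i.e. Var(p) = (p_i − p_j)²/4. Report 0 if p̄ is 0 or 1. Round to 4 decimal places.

t=0: k=[23 0 0 0 0 0 0 0 0 0]
t=1: x=[21.5050 1.4950 0.0000 0.0000 0.0000 0.0000 0.0000 0.0000 0.0000 0.0000] k=[23 2 0 0 0 0 0 0 0 0]
t=2: x=[21.6350 3.2350 0.1300 0.0000 0.0000 0.0000 0.0000 0.0000 0.0000 0.0000] k=[23 5 1 0 0 0 0 0 0 0]
t=3: x=[21.8300 5.9100 1.1950 0.0650 0.0000 0.0000 0.0000 0.0000 0.0000 0.0000] k=[23 6 2 2 0 0 0 0 0 0]
t=4: x=[21.8950 6.8450 2.2600 1.8700 0.1300 0.0000 0.0000 0.0000 0.0000 0.0000] k=[22 5 0 3 0 0 0 0 0 0]
t=5: x=[20.8950 5.7800 0.5200 2.6100 0.1950 0.0000 0.0000 0.0000 0.0000 0.0000] k=[21 5 0 4 0 0 0 0 0 0]
t=6: x=[19.9600 5.7150 0.5850 3.4800 0.2600 0.0000 0.0000 0.0000 0.0000 0.0000] k=[20 6 1 3 2 0 0 0 0 0]
t=7: x=[19.0900 6.5850 1.4550 2.8050 1.9350 0.1300 0.0000 0.0000 0.0000 0.0000] k=[18 5 3 1 3 1 0 0 0 0]
t=8: x=[17.1550 5.7150 3.0000 1.2600 2.7400 1.0650 0.0650 0.0000 0.0000 0.0000] k=[18 8 1 1 1 2 0 0 0 0]
t=9: x=[17.3500 8.1950 1.4550 1.0000 1.0650 1.8050 0.1300 0.0000 0.0000 0.0000] k=[16 7 0 1 0 0 0 0 0 0]
t=10: x=[15.4150 7.1300 0.5200 0.8700 0.0650 0.0000 0.0000 0.0000 0.0000 0.0000] k=[15 6 3 2 0 0 0 0 0 0]
t=11: x=[14.4150 6.3900 3.1300 1.9350 0.1300 0.0000 0.0000 0.0000 0.0000 0.0000] k=[14 5 4 3 0 0 0 0 0 0]
t=12: x=[13.4150 5.5200 4.0000 2.8700 0.1950 0.0000 0.0000 0.0000 0.0000 0.0000] k=[14 7 6 5 0 0 0 0 0 0]
t=13: x=[13.5450 7.3900 6.0000 4.7400 0.3250 0.0000 0.0000 0.0000 0.0000 0.0000] k=[16 9 4 3 0 0 0 0 0 0]
t=14: x=[15.5450 9.1300 4.2600 2.8700 0.1950 0.0000 0.0000 0.0000 0.0000 0.0000] k=[14 9 2 2 0 0 0 0 0 0]
t=15: x=[13.6750 8.8700 2.4550 1.8700 0.1300 0.0000 0.0000 0.0000 0.0000 0.0000] k=[14 9 4 0 1 0 0 0 0 0]
t=16: x=[13.6750 9.0000 4.0650 0.3250 0.8700 0.0650 0.0000 0.0000 0.0000 0.0000] k=[15 8 2 1 3 1 0 0 0 0]
t=17: x=[14.5450 8.0650 2.3250 1.1950 2.7400 1.0650 0.0650 0.0000 0.0000 0.0000] k=[14 10 1 0 4 1 0 0 0 0]
t=18: x=[13.7400 9.6750 1.5200 0.3250 3.5450 1.1300 0.0650 0.0000 0.0000 0.0000] k=[14 9 4 1 5 2 2 0 0 0]
t=19: x=[13.6750 9.0000 4.1300 1.4550 4.5450 2.1950 1.8700 0.1300 0.0000 0.0000] k=[12 10 2 2 5 1 4 0 0 0]
t=20: x=[11.8700 9.6100 2.5200 2.1950 4.5450 1.4550 3.5450 0.2600 0.0000 0.0000] k=[11 12 1 2 7 3 3 0 0 0]
t=21: x=[11.0650 11.2200 1.7800 2.2600 6.4150 3.2600 2.8050 0.1950 0.0000 0.0000] k=[11 9 2 0 8 1 4 0 0 0]
t=22: x=[10.8700 8.6750 2.3250 0.6500 7.0250 1.6500 3.5450 0.2600 0.0000 0.0000] k=[9 9 0 0 7 4 6 0 0 0]
t=23: x=[9.0000 8.4150 0.5850 0.4550 6.3500 4.3250 5.4800 0.3900 0.0000 0.0000] k=[7 10 3 0 6 6 6 0 0 0]
t=24: x=[7.1950 9.3500 3.2600 0.5850 5.6100 6.0000 5.6100 0.3900 0.0000 0.0000] k=[6 10 1 0 5 4 7 0 0 0]
t=25: x=[6.2600 9.1550 1.5200 0.3900 4.6100 4.2600 6.3500 0.4550 0.0000 0.0000] k=[7 10 2 0 4 5 7 0 0 0]

0.0098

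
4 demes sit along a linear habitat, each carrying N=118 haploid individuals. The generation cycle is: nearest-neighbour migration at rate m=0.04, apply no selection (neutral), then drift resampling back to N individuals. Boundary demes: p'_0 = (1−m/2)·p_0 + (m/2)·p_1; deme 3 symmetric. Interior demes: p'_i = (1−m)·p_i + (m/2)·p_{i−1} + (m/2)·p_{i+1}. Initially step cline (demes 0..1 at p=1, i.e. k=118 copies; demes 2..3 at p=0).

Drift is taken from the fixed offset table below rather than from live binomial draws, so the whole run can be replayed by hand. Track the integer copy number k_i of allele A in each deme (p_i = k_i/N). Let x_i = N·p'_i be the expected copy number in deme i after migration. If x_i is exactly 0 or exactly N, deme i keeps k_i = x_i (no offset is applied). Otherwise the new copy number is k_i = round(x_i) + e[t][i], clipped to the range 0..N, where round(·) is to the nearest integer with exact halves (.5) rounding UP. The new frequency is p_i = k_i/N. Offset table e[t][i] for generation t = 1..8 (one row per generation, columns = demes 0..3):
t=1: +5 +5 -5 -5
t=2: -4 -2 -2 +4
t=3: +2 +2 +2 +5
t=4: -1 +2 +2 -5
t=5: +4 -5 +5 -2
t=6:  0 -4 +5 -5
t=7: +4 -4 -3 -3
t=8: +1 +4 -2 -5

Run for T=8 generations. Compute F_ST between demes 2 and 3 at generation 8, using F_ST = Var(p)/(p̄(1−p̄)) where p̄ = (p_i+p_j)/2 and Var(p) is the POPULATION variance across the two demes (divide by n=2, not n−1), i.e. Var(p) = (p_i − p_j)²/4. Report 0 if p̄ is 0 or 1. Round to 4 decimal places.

t=0: k=[118 118 0 0]
t=1: x=[118.0000 115.6400 2.3600 0.0000] k=[118 118 0 0]
t=2: x=[118.0000 115.6400 2.3600 0.0000] k=[118 114 0 0]
t=3: x=[117.9200 111.8000 2.2800 0.0000] k=[118 114 4 0]
t=4: x=[117.9200 111.8800 6.1200 0.0800] k=[117 114 8 0]
t=5: x=[116.9400 111.9400 9.9600 0.1600] k=[118 107 15 0]
t=6: x=[117.7800 105.3800 16.5400 0.3000] k=[118 101 22 0]
t=7: x=[117.6600 99.7600 23.1400 0.4400] k=[118 96 20 0]
t=8: x=[117.5600 94.9200 21.1200 0.4000] k=[118 99 19 0]

0.0876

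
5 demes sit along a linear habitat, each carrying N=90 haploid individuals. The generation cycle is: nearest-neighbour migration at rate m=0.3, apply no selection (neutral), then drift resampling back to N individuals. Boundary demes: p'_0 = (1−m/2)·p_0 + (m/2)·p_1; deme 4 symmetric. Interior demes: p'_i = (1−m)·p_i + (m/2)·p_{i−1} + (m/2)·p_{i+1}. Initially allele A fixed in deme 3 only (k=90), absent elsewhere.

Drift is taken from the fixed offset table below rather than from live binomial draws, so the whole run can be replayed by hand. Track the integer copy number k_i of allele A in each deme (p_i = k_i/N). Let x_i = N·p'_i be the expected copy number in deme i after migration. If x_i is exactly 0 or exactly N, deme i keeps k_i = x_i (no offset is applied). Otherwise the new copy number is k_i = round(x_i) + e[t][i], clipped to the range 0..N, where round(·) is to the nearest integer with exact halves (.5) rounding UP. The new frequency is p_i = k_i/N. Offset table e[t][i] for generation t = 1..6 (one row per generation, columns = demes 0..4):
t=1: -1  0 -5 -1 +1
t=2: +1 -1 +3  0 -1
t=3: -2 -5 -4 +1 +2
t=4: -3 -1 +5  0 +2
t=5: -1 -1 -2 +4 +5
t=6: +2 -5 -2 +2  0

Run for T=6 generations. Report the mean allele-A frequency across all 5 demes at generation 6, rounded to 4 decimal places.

0.2000

t=0: k=[0 0 0 90 0]
t=1: x=[0.0000 0.0000 13.5000 63.0000 13.5000] k=[0 0 9 62 15]
t=2: x=[0.0000 1.3500 15.6000 47.0000 22.0500] k=[0 0 19 47 21]
t=3: x=[0.0000 2.8500 20.3500 38.9000 24.9000] k=[0 0 16 40 27]
t=4: x=[0.0000 2.4000 17.2000 34.4500 28.9500] k=[0 1 22 34 31]
t=5: x=[0.1500 4.0000 20.6500 31.7500 31.4500] k=[0 3 19 36 36]
t=6: x=[0.4500 4.9500 19.1500 33.4500 36.0000] k=[2 0 17 35 36]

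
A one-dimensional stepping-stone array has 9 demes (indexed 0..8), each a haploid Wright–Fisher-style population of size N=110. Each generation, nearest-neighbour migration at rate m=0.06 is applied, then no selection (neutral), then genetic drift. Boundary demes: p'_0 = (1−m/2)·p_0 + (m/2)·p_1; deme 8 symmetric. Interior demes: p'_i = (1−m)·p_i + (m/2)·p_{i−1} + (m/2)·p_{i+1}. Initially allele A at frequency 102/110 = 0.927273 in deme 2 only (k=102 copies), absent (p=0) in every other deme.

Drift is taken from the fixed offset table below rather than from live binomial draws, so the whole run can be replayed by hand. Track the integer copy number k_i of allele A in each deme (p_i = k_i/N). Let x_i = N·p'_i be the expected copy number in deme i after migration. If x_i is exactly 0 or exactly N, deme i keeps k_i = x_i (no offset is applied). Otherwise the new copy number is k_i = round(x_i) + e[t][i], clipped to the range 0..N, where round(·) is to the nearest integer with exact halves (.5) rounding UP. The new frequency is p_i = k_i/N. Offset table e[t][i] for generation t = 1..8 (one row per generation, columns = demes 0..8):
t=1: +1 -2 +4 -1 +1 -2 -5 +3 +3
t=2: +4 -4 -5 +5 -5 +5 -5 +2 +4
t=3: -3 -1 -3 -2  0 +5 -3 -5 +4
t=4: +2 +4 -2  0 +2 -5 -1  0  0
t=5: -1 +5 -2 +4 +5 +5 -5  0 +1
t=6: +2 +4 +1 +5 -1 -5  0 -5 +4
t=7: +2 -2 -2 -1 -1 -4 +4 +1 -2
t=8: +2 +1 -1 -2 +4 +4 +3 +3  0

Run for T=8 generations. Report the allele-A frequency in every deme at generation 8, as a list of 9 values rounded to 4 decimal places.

[0.0727, 0.1909, 0.5364, 0.2091, 0.0818, 0.0364, 0.0000, 0.0000, 0.0000]

t=0: k=[0 0 102 0 0 0 0 0 0]
t=1: x=[0.0000 3.0600 95.8800 3.0600 0.0000 0.0000 0.0000 0.0000 0.0000] k=[0 1 100 2 0 0 0 0 0]
t=2: x=[0.0300 3.9400 94.0900 4.8800 0.0600 0.0000 0.0000 0.0000 0.0000] k=[4 0 89 10 0 0 0 0 0]
t=3: x=[3.8800 2.7900 83.9600 12.0700 0.3000 0.0000 0.0000 0.0000 0.0000] k=[1 2 81 10 0 0 0 0 0]
t=4: x=[1.0300 4.3400 76.5000 11.8300 0.3000 0.0000 0.0000 0.0000 0.0000] k=[3 8 75 12 2 0 0 0 0]
t=5: x=[3.1500 9.8600 71.1000 13.5900 2.2400 0.0600 0.0000 0.0000 0.0000] k=[2 15 69 18 7 5 0 0 0]
t=6: x=[2.3900 16.2300 65.8500 19.2000 7.2700 4.9100 0.1500 0.0000 0.0000] k=[4 20 67 24 6 0 0 0 0]
t=7: x=[4.4800 20.9300 64.3000 24.7500 6.3600 0.1800 0.0000 0.0000 0.0000] k=[6 19 62 24 5 0 0 0 0]
t=8: x=[6.3900 19.9000 59.5700 24.5700 5.4200 0.1500 0.0000 0.0000 0.0000] k=[8 21 59 23 9 4 0 0 0]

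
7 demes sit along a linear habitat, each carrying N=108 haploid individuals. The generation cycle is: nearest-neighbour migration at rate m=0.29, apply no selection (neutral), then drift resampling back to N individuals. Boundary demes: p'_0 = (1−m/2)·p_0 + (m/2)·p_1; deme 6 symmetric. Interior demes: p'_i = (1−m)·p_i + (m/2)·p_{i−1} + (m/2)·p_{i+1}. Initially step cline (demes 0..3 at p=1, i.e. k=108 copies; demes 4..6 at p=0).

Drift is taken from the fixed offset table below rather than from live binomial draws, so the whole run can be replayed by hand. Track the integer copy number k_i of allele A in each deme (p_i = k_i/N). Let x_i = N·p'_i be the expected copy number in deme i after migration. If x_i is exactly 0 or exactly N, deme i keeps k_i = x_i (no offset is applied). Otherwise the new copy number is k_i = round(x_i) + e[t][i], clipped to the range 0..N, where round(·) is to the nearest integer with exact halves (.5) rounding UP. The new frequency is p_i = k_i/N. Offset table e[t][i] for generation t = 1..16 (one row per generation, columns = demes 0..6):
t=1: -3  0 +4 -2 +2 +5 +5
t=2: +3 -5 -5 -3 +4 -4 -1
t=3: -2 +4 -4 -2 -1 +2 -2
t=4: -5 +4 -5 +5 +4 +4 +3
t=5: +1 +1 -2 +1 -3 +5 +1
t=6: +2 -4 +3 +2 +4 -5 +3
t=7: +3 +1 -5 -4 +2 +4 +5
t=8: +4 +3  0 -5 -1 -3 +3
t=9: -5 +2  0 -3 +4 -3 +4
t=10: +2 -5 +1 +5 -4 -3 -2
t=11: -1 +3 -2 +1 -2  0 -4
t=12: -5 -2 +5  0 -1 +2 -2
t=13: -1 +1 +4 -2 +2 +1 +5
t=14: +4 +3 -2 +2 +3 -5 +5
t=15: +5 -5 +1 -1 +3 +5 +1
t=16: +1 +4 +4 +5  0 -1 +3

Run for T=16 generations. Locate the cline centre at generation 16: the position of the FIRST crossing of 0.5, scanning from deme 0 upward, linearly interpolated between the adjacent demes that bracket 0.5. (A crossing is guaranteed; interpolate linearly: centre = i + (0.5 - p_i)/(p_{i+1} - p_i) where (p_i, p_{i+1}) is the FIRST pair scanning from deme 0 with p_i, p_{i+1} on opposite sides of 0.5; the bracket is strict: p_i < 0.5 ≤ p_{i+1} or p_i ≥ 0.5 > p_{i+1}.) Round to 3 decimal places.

3.800

t=0: k=[108 108 108 108 0 0 0]
t=1: x=[108.0000 108.0000 108.0000 92.3400 15.6600 0.0000 0.0000] k=[108 108 108 90 18 0 0]
t=2: x=[108.0000 108.0000 105.3900 82.1700 25.8300 2.6100 0.0000] k=[108 108 100 79 30 0 0]
t=3: x=[108.0000 106.8400 98.1150 74.9400 32.7550 4.3500 0.0000] k=[108 108 94 73 32 6 0]
t=4: x=[108.0000 105.9700 92.9850 70.1000 34.1750 8.9000 0.8700] k=[108 108 88 75 38 13 4]
t=5: x=[108.0000 105.1000 89.0150 71.5200 39.7400 15.3200 5.3050] k=[108 106 87 73 37 20 6]
t=6: x=[107.7100 103.5350 87.7250 69.8100 39.7550 20.4350 8.0300] k=[108 100 91 72 44 15 11]
t=7: x=[106.8400 99.8550 89.5500 70.6950 43.8550 18.6250 11.5800] k=[108 101 85 67 46 23 17]
t=8: x=[106.9850 99.6950 84.7100 66.5650 45.7100 25.4650 17.8700] k=[108 103 85 62 45 22 21]
t=9: x=[107.2750 101.1150 84.2750 62.8700 44.1300 25.1900 21.1450] k=[102 103 84 60 48 22 25]
t=10: x=[102.1450 100.1000 83.2750 61.7400 45.9700 26.2050 24.5650] k=[104 95 84 67 42 23 23]
t=11: x=[102.6950 94.7100 83.1300 65.8400 42.8700 25.7550 23.0000] k=[102 98 81 67 41 26 19]
t=12: x=[101.4200 96.1150 81.4350 65.2600 42.5950 27.1600 20.0150] k=[96 94 86 65 42 29 18]
t=13: x=[95.7100 93.1300 84.1150 64.7100 43.4500 29.2900 19.5950] k=[95 94 88 63 45 30 25]
t=14: x=[94.8550 93.2750 85.2450 64.0150 45.4350 31.4500 25.7250] k=[99 96 83 66 48 26 31]
t=15: x=[98.5650 94.5500 82.4200 65.8550 47.4200 29.9150 30.2750] k=[104 90 83 65 50 35 31]
t=16: x=[101.9700 91.0150 81.4050 65.4350 50.0000 36.5950 31.5800] k=[103 95 85 70 50 36 35]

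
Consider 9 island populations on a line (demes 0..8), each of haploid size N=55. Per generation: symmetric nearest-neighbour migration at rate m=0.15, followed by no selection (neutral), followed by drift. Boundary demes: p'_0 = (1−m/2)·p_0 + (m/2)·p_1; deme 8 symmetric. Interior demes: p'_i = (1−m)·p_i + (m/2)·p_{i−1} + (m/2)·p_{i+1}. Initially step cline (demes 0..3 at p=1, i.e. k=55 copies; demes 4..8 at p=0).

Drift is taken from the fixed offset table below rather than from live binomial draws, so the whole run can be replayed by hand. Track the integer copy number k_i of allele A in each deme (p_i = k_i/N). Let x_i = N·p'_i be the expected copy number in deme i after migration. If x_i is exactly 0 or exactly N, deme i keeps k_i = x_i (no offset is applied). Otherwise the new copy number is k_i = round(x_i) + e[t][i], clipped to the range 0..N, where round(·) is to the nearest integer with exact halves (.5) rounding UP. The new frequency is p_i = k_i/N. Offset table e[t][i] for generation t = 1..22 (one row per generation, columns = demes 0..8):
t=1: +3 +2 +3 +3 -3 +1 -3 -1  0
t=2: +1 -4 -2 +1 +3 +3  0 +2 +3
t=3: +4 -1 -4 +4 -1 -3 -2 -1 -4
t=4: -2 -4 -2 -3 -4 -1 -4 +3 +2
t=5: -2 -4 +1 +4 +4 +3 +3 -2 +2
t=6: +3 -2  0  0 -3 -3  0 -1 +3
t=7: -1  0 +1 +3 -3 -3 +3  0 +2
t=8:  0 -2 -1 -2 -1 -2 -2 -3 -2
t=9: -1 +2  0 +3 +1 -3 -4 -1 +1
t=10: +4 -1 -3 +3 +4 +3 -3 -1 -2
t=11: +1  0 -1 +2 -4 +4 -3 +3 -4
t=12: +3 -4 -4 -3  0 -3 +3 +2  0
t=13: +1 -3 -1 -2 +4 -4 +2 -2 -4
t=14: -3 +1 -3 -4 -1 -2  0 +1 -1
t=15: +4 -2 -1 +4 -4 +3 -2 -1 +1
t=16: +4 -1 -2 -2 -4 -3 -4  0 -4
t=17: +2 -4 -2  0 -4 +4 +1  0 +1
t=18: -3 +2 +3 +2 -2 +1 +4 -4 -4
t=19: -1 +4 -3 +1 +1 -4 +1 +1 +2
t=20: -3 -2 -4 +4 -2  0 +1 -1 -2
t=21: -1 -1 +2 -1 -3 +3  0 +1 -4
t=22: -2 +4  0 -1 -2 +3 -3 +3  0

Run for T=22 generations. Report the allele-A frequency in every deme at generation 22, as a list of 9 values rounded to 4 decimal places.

[0.7818, 0.7818, 0.5818, 0.5091, 0.1636, 0.2182, 0.0545, 0.0909, 0.0000]

t=0: k=[55 55 55 55 0 0 0 0 0]
t=1: x=[55.0000 55.0000 55.0000 50.8750 4.1250 0.0000 0.0000 0.0000 0.0000] k=[55 55 55 54 1 0 0 0 0]
t=2: x=[55.0000 55.0000 54.9250 50.1000 4.9000 0.0750 0.0000 0.0000 0.0000] k=[55 55 53 51 8 3 0 0 0]
t=3: x=[55.0000 54.8500 53.0000 47.9250 10.8500 3.1500 0.2250 0.0000 0.0000] k=[55 54 49 52 10 0 0 0 0]
t=4: x=[54.9250 53.7000 49.6000 48.6250 12.4000 0.7500 0.0000 0.0000 0.0000] k=[53 50 48 46 8 0 0 0 0]
t=5: x=[52.7750 50.0750 48.0000 43.3000 10.2500 0.6000 0.0000 0.0000 0.0000] k=[51 46 49 47 14 4 0 0 0]
t=6: x=[50.6250 46.6000 48.6250 44.6750 15.7250 4.4500 0.3000 0.0000 0.0000] k=[54 45 49 45 13 1 0 0 0]
t=7: x=[53.3250 45.9750 48.4000 42.9000 14.5000 1.8250 0.0750 0.0000 0.0000] k=[52 46 49 46 12 0 3 0 0]
t=8: x=[51.5500 46.6750 48.5500 43.6750 13.6500 1.1250 2.5500 0.2250 0.0000] k=[52 45 48 42 13 0 1 0 0]
t=9: x=[51.4750 45.7500 47.3250 40.2750 14.2000 1.0500 0.8500 0.0750 0.0000] k=[50 48 47 43 15 0 0 0 0]
t=10: x=[49.8500 48.0750 46.7750 41.2000 15.9750 1.1250 0.0000 0.0000 0.0000] k=[54 47 44 44 20 4 0 0 0]
t=11: x=[53.4750 47.3000 44.2250 42.2000 20.6000 4.9000 0.3000 0.0000 0.0000] k=[54 47 43 44 17 9 0 0 0]
t=12: x=[53.4750 47.2250 43.3750 41.9000 18.4250 8.9250 0.6750 0.0000 0.0000] k=[55 43 39 39 18 6 4 0 0]
t=13: x=[54.1000 43.6000 39.3000 37.4250 18.6750 6.7500 3.8500 0.3000 0.0000] k=[55 41 38 35 23 3 6 0 0]
t=14: x=[53.9500 41.8250 38.0000 34.3250 22.4000 4.7250 5.3250 0.4500 0.0000] k=[51 43 35 30 21 3 5 1 0]
t=15: x=[50.4000 43.0000 35.2250 29.7000 20.3250 4.5000 4.5500 1.2250 0.0750] k=[54 41 34 34 16 8 3 0 1]
t=16: x=[53.0250 41.4500 34.5250 32.6500 16.7500 8.2250 3.1500 0.3000 0.9250] k=[55 40 33 31 13 5 0 0 0]
t=17: x=[53.8750 40.6000 33.3750 29.8000 13.7500 5.2250 0.3750 0.0000 0.0000] k=[55 37 31 30 10 9 1 0 0]
t=18: x=[53.6500 37.9000 31.3750 28.5750 11.4250 8.4750 1.5250 0.0750 0.0000] k=[51 40 34 31 9 9 6 0 0]
t=19: x=[50.1750 40.3750 34.2250 29.5750 10.6500 8.7750 5.7750 0.4500 0.0000] k=[49 44 31 31 12 5 7 1 0]
t=20: x=[48.6250 43.4000 31.9750 29.5750 12.9000 5.6750 6.4000 1.3750 0.0750] k=[46 41 28 34 11 6 7 0 0]
t=21: x=[45.6250 40.4000 29.4250 31.8250 12.3500 6.4500 6.4000 0.5250 0.0000] k=[45 39 31 31 9 9 6 2 0]
t=22: x=[44.5500 38.8500 31.6000 29.3500 10.6500 8.7750 5.9250 2.1500 0.1500] k=[43 43 32 28 9 12 3 5 0]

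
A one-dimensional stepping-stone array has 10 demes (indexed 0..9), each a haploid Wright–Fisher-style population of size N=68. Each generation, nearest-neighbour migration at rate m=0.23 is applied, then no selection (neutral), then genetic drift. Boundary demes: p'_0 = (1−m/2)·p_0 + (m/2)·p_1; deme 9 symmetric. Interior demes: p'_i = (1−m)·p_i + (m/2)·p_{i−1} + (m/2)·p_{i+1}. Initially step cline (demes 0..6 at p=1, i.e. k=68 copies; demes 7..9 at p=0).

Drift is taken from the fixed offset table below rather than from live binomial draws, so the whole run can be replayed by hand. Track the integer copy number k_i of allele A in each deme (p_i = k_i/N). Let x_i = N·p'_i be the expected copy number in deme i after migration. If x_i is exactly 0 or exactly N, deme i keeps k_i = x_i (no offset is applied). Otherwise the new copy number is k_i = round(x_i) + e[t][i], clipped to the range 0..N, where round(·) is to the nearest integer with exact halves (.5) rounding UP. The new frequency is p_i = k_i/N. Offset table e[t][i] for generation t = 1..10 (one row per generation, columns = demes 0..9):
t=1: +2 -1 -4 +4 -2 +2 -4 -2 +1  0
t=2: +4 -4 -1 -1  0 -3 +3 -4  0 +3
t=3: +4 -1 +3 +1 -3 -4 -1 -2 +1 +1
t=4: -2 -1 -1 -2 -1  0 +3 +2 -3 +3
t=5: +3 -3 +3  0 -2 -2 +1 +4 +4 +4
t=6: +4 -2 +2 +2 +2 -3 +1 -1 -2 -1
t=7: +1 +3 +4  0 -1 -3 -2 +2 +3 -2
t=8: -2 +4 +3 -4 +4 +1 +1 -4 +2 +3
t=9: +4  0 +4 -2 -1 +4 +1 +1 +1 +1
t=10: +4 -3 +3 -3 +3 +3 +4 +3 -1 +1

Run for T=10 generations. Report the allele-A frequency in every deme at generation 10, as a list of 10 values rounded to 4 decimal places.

t=0: k=[68 68 68 68 68 68 68 0 0 0]
t=1: x=[68.0000 68.0000 68.0000 68.0000 68.0000 68.0000 60.1800 7.8200 0.0000 0.0000] k=[68 68 68 68 68 68 56 6 0 0]
t=2: x=[68.0000 68.0000 68.0000 68.0000 68.0000 66.6200 51.6300 11.0600 0.6900 0.0000] k=[68 68 68 68 68 64 55 7 1 0]
t=3: x=[68.0000 68.0000 68.0000 68.0000 67.5400 63.4250 50.5150 11.8300 1.5750 0.1150] k=[68 68 68 68 65 59 50 10 3 1]
t=4: x=[68.0000 68.0000 68.0000 67.6550 64.6550 58.6550 46.4350 13.7950 3.5750 1.2300] k=[68 68 68 66 64 59 49 16 1 4]
t=5: x=[68.0000 68.0000 67.7700 66.0000 63.6550 58.4250 46.3550 18.0700 3.0700 3.6550] k=[68 68 68 66 62 56 47 22 7 8]
t=6: x=[68.0000 68.0000 67.7700 65.7700 61.7700 55.6550 45.1600 23.1500 8.8400 7.8850] k=[68 68 68 68 64 53 46 22 7 7]
t=7: x=[68.0000 68.0000 68.0000 67.5400 63.1950 53.4600 44.0450 23.0350 8.7250 7.0000] k=[68 68 68 68 62 50 42 25 12 5]
t=8: x=[68.0000 68.0000 68.0000 67.3100 61.3100 50.4600 40.9650 25.4600 12.6900 5.8050] k=[68 68 68 63 65 51 42 21 15 9]
t=9: x=[68.0000 68.0000 67.4250 63.8050 63.1600 51.5750 40.6200 22.7250 15.0000 9.6900] k=[68 68 68 62 62 56 42 24 16 11]
t=10: x=[68.0000 68.0000 67.3100 62.6900 61.3100 55.0800 41.5400 25.1500 16.3450 11.5750] k=[68 68 68 60 64 58 46 28 15 13]

[1.0000, 1.0000, 1.0000, 0.8824, 0.9412, 0.8529, 0.6765, 0.4118, 0.2206, 0.1912]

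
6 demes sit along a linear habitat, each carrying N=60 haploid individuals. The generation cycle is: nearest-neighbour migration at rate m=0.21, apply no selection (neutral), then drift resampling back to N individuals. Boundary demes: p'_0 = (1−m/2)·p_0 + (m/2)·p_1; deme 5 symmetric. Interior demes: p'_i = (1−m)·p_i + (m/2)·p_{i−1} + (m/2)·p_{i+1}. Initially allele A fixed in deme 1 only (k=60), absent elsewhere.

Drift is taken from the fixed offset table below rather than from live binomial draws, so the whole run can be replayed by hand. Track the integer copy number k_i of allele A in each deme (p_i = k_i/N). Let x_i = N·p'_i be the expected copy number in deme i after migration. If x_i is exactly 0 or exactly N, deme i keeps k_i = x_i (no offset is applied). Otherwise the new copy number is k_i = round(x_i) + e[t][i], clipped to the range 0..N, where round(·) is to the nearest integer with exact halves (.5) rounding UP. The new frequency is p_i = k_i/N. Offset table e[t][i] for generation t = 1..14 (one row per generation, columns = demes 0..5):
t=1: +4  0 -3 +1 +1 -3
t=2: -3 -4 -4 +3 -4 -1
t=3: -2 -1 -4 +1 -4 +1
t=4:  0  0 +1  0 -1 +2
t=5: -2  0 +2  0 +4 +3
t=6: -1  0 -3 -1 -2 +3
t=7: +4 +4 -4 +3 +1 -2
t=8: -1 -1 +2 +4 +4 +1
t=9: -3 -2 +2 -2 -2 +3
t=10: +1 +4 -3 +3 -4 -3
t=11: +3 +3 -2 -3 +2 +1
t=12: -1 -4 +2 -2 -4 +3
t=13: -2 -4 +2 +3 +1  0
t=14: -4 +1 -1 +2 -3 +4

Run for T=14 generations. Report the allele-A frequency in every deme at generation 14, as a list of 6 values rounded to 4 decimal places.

t=0: k=[0 60 0 0 0 0]
t=1: x=[6.3000 47.4000 6.3000 0.0000 0.0000 0.0000] k=[10 47 3 0 0 0]
t=2: x=[13.8850 38.4950 7.3050 0.3150 0.0000 0.0000] k=[11 34 3 3 0 0]
t=3: x=[13.4150 28.3300 6.2550 2.6850 0.3150 0.0000] k=[11 27 2 4 0 0]
t=4: x=[12.6800 22.6950 4.8350 3.3700 0.4200 0.0000] k=[13 23 6 3 0 0]
t=5: x=[14.0500 20.1650 7.4700 3.0000 0.3150 0.0000] k=[12 20 9 3 4 0]
t=6: x=[12.8400 18.0050 9.5250 3.7350 3.4750 0.4200] k=[12 18 7 3 1 3]
t=7: x=[12.6300 16.2150 7.7350 3.2100 1.4200 2.7900] k=[17 20 4 6 2 1]
t=8: x=[17.3150 18.0050 5.8900 5.3700 2.3150 1.1050] k=[16 17 8 9 6 2]
t=9: x=[16.1050 15.9500 9.0500 8.5800 5.8950 2.4200] k=[13 14 11 7 4 5]
t=10: x=[13.1050 13.5800 10.8950 7.1050 4.4200 4.8950] k=[14 18 8 10 0 2]
t=11: x=[14.4200 16.5300 9.2600 8.7400 1.2600 1.7900] k=[17 20 7 6 3 3]
t=12: x=[17.3150 18.3200 8.2600 5.7900 3.3150 3.0000] k=[16 14 10 4 0 6]
t=13: x=[15.7900 13.7900 9.7900 4.2100 1.0500 5.3700] k=[14 10 12 7 2 5]
t=14: x=[13.5800 10.6300 11.2650 7.0000 2.8400 4.6850] k=[10 12 10 9 0 9]

[0.1667, 0.2000, 0.1667, 0.1500, 0.0000, 0.1500]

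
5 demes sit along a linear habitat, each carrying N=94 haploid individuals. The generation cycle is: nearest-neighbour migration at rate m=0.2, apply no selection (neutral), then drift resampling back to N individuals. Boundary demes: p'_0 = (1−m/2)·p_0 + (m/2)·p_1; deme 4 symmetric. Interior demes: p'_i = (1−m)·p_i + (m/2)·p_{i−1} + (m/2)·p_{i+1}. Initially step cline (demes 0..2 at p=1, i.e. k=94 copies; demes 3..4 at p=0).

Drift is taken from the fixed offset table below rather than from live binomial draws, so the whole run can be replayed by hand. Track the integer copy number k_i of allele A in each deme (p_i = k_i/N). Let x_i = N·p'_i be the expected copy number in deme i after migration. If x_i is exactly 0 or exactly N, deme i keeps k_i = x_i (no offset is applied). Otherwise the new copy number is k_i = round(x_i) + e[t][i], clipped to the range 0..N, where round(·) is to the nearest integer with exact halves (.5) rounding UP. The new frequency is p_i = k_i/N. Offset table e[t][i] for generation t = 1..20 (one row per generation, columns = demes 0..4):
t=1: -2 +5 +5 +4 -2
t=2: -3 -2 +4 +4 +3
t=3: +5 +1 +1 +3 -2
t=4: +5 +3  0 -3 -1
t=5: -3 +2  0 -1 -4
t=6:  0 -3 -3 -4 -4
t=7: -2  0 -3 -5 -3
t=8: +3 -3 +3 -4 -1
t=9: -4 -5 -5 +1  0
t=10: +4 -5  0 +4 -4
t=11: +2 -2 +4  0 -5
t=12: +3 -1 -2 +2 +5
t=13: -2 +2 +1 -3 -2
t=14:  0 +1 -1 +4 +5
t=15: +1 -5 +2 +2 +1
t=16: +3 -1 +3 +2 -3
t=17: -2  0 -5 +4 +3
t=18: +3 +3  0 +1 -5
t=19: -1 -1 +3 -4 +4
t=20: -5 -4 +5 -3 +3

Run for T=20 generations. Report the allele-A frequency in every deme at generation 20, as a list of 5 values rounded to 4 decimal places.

t=0: k=[94 94 94 0 0]
t=1: x=[94.0000 94.0000 84.6000 9.4000 0.0000] k=[94 94 90 13 0]
t=2: x=[94.0000 93.6000 82.7000 19.4000 1.3000] k=[94 92 87 23 4]
t=3: x=[93.8000 91.7000 81.1000 27.5000 5.9000] k=[94 93 82 31 4]
t=4: x=[93.9000 92.0000 78.0000 33.4000 6.7000] k=[94 94 78 30 6]
t=5: x=[94.0000 92.4000 74.8000 32.4000 8.4000] k=[94 94 75 31 4]
t=6: x=[94.0000 92.1000 72.5000 32.7000 6.7000] k=[94 89 70 29 3]
t=7: x=[93.5000 87.6000 67.8000 30.5000 5.6000] k=[92 88 65 26 3]
t=8: x=[91.6000 86.1000 63.4000 27.6000 5.3000] k=[94 83 66 24 4]
t=9: x=[92.9000 82.4000 63.5000 26.2000 6.0000] k=[89 77 59 27 6]
t=10: x=[87.8000 76.4000 57.6000 28.1000 8.1000] k=[92 71 58 32 4]
t=11: x=[89.9000 71.8000 56.7000 31.8000 6.8000] k=[92 70 61 32 2]
t=12: x=[89.8000 71.3000 59.0000 31.9000 5.0000] k=[93 70 57 34 10]
t=13: x=[90.7000 71.0000 56.0000 33.9000 12.4000] k=[89 73 57 31 10]
t=14: x=[87.4000 73.0000 56.0000 31.5000 12.1000] k=[87 74 55 36 17]
t=15: x=[85.7000 73.4000 55.0000 36.0000 18.9000] k=[87 68 57 38 20]
t=16: x=[85.1000 68.8000 56.2000 38.1000 21.8000] k=[88 68 59 40 19]
t=17: x=[86.0000 69.1000 58.0000 39.8000 21.1000] k=[84 69 53 44 24]
t=18: x=[82.5000 68.9000 53.7000 42.9000 26.0000] k=[86 72 54 44 21]
t=19: x=[84.6000 71.6000 54.8000 42.7000 23.3000] k=[84 71 58 39 27]
t=20: x=[82.7000 71.0000 57.4000 39.7000 28.2000] k=[78 67 62 37 31]

[0.8298, 0.7128, 0.6596, 0.3936, 0.3298]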